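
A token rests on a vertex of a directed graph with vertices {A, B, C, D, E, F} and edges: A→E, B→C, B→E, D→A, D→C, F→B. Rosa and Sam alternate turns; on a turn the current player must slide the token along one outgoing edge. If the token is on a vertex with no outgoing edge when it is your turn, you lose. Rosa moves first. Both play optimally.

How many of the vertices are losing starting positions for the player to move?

Positions with no move are L. A position that does have a move is losing for the player to move precisely when every available move leads to a winning position for the opponent. Fill in the labels:
Every edge goes from a vertex to one that appears earlier in the order C, E, A, B, F, D, so processing vertices in that order labels each vertex after all of its successors.
C: no outgoing edge → L
E: no outgoing edge → L
A: reaches L-position E → W
B: reaches L-position E → W
F: only reaches B(W), which is W → L
D: reaches L-position C → W
The L vertices are C, E, F; that is 3 in all.

3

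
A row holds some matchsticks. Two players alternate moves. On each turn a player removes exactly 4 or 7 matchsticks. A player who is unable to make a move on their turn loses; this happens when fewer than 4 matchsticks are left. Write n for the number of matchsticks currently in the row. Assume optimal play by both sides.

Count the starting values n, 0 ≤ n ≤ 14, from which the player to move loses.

8

Work bottom-up. With no move the player to move loses. Otherwise the position is W if at least one move leads to an L position for the opponent, and L if every move leads to a W.
n=0: no move → L
n=1: no move → L
n=2: no move → L
n=3: no move → L
n=4: reaches L-position 0 → W
n=5: reaches L-position 1 → W
n=6: reaches L-position 2 → W
n=7: reaches L-position 3 → W
n=8: reaches L-position 1 → W
n=9: reaches L-position 2 → W
n=10: reaches L-position 3 → W
n=11: only reaches 7(W), 4(W), all W → L
n=12: only reaches 8(W), 5(W), all W → L
n=13: only reaches 9(W), 6(W), all W → L
n=14: only reaches 10(W), 7(W), all W → L
L entries with 0 ≤ n ≤ 14: n = 0, 1, 2, 3, 11, 12, 13, 14; that makes 8.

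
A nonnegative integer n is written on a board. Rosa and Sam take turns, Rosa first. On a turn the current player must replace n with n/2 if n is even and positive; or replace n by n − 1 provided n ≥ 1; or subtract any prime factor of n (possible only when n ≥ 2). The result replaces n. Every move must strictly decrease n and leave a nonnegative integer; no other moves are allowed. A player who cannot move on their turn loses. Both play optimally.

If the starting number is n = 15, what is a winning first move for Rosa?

Move to 14.

Positions with no move are L. A position that does have a move is losing for the player to move precisely when every available move leads to a winning position for the opponent. Fill in the labels:
n=0: no move → L
n=1: W (go to 0, an L position)
n=2: W (go to 0, an L position)
n=3: W (go to 0, an L position)
n=4: L (options 2(W), 3(W) are all W)
n=5: W (go to 0, an L position)
n=6: W (go to 4, an L position)
n=7: W (go to 0, an L position)
n=8: W (go to 4, an L position)
n=9: L (options 6(W), 8(W) are all W)
n=10: W (go to 9, an L position)
n=11: W (go to 0, an L position)
n=12: W (go to 9, an L position)
n=13: W (go to 0, an L position)
n=14: L (options 7(W), 12(W), 13(W) are all W)
n=15: W (go to 14, an L position)
From 15, the L positions reachable in one move are: 14.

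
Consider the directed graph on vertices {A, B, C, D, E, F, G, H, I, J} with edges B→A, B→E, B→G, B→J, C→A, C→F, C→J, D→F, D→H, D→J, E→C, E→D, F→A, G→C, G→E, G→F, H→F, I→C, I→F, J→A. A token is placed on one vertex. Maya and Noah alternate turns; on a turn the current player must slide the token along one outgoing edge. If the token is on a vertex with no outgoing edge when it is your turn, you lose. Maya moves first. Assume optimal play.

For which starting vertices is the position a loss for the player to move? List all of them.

Classify positions by backward induction: terminal positions (no move available) are L. From any other position, the mover wins iff some move reaches an L.
Every edge goes from a vertex to one that appears earlier in the order A, F, J, C, H, D, E, I, G, B, so processing vertices in that order labels each vertex after all of its successors.
A: no outgoing edge → L
F: reaches L-position A → W
J: reaches L-position A → W
C: reaches L-position A → W
H: only reaches F(W), which is W → L
D: reaches L-position H → W
E: only reaches D(W), C(W), all W → L
I: only reaches C(W), F(W), all W → L
G: reaches L-position E → W
B: reaches L-position E → W
Reading off the rows marked L gives the requested list; there are 4 such vertices.

A, E, H, I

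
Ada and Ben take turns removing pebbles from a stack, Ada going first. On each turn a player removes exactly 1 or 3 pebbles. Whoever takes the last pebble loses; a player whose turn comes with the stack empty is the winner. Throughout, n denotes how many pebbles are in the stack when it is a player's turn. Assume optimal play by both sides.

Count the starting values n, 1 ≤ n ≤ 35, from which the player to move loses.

Positions with no move are W. A position that does have a move is losing for the player to move precisely when every available move leads to a winning position for the opponent. Fill in the labels:
n=0: no move; the opponent has just taken the last pebble and therefore loses → W
n=1: L (sole option 0(W) is W)
n=2: W (go to 1, an L position)
n=3: L (options 2(W), 0(W) are all W)
n=4: W (go to 3, an L position)
n=5: L (options 4(W), 2(W) are all W)
n=6: W (go to 5, an L position)
n=7: L (options 6(W), 4(W) are all W)
n=8: W (go to 7, an L position)
n=9: L (options 8(W), 6(W) are all W)
n=10: W (go to 9, an L position)
n=11: L (options 10(W), 8(W) are all W)
n=12: W (go to 11, an L position)
n=13: L (options 12(W), 10(W) are all W)
n=14: W (go to 13, an L position)
n=15: L (options 14(W), 12(W) are all W)
n=16: W (go to 15, an L position)
n=17: L (options 16(W), 14(W) are all W)
n=18: W (go to 17, an L position)
n=19: L (options 18(W), 16(W) are all W)
n=20: W (go to 19, an L position)
n=21: L (options 20(W), 18(W) are all W)
n=22: W (go to 21, an L position)
n=23: L (options 22(W), 20(W) are all W)
n=24: W (go to 23, an L position)
n=25: L (options 24(W), 22(W) are all W)
n=26: W (go to 25, an L position)
n=27: L (options 26(W), 24(W) are all W)
n=28: W (go to 27, an L position)
n=29: L (options 28(W), 26(W) are all W)
n=30: W (go to 29, an L position)
n=31: L (options 30(W), 28(W) are all W)
n=32: W (go to 31, an L position)
n=33: L (options 32(W), 30(W) are all W)
n=34: W (go to 33, an L position)
n=35: L (options 34(W), 32(W) are all W)
L entries with 1 ≤ n ≤ 35 (the range starts at n=1): n = 1, 3, 5, 7, 9, 11, 13, 15, 17, 19, 21, 23, 25, 27, 29, 31, 33, 35; that makes 18.

18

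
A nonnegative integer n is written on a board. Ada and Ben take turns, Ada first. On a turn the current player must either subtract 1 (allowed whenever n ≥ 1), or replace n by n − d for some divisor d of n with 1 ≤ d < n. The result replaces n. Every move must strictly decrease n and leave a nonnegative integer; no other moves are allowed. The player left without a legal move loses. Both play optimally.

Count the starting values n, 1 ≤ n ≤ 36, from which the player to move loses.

17

Positions with no move are L. A position that does have a move is losing for the player to move precisely when every available move leads to a winning position for the opponent. Fill in the labels:
n=0: no move → L
n=1: W (go to 0, an L position)
n=2: L (sole option 1(W) is W)
n=3: W (go to 2, an L position)
n=4: W (go to 2, an L position)
n=5: L (sole option 4(W) is W)
n=6: W (go to 5, an L position)
n=7: L (sole option 6(W) is W)
n=8: W (go to 7, an L position)
n=9: L (options 6(W), 8(W) are all W)
n=10: W (go to 5, an L position)
n=11: L (sole option 10(W) is W)
n=12: W (go to 9, an L position)
n=13: L (sole option 12(W) is W)
n=14: W (go to 7, an L position)
n=15: L (options 10(W), 12(W), 14(W) are all W)
n=16: W (go to 15, an L position)
n=17: L (sole option 16(W) is W)
n=18: W (go to 9, an L position)
n=19: L (sole option 18(W) is W)
n=20: W (go to 15, an L position)
n=21: L (options 14(W), 18(W), 20(W) are all W)
n=22: W (go to 11, an L position)
n=23: L (sole option 22(W) is W)
n=24: W (go to 21, an L position)
n=25: L (options 20(W), 24(W) are all W)
n=26: W (go to 13, an L position)
n=27: L (options 18(W), 24(W), 26(W) are all W)
n=28: W (go to 21, an L position)
n=29: L (sole option 28(W) is W)
n=30: W (go to 15, an L position)
n=31: L (sole option 30(W) is W)
n=32: W (go to 31, an L position)
n=33: L (options 22(W), 30(W), 32(W) are all W)
n=34: W (go to 17, an L position)
n=35: L (options 28(W), 30(W), 34(W) are all W)
n=36: W (go to 27, an L position)
L entries with 1 ≤ n ≤ 36 (n=0 is outside the asked range and is not counted): n = 2, 5, 7, 9, 11, 13, 15, 17, 19, 21, 23, 25, 27, 29, 31, 33, 35; that makes 17.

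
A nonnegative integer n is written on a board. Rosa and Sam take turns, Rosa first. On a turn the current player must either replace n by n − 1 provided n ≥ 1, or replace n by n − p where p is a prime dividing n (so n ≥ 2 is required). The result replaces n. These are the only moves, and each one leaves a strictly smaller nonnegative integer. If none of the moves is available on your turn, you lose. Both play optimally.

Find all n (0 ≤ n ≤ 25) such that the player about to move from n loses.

Work bottom-up. With no move the player to move loses. Otherwise the position is W if at least one move leads to an L position for the opponent, and L if every move leads to a W.
n=0: no move → L
n=1: can move to 0, which is L ⇒ W
n=2: can move to 0, which is L ⇒ W
n=3: can move to 0, which is L ⇒ W
n=4: moves to 2(W), 3(W); every one is W ⇒ L
n=5: can move to 0, which is L ⇒ W
n=6: can move to 4, which is L ⇒ W
n=7: can move to 0, which is L ⇒ W
n=8: moves to 6(W), 7(W); every one is W ⇒ L
n=9: can move to 8, which is L ⇒ W
n=10: can move to 8, which is L ⇒ W
n=11: can move to 0, which is L ⇒ W
n=12: moves to 9(W), 10(W), 11(W); every one is W ⇒ L
n=13: can move to 0, which is L ⇒ W
n=14: can move to 12, which is L ⇒ W
n=15: can move to 12, which is L ⇒ W
n=16: moves to 14(W), 15(W); every one is W ⇒ L
n=17: can move to 0, which is L ⇒ W
n=18: can move to 16, which is L ⇒ W
n=19: can move to 0, which is L ⇒ W
n=20: moves to 15(W), 18(W), 19(W); every one is W ⇒ L
n=21: can move to 20, which is L ⇒ W
n=22: can move to 20, which is L ⇒ W
n=23: can move to 0, which is L ⇒ W
n=24: moves to 21(W), 22(W), 23(W); every one is W ⇒ L
n=25: can move to 20, which is L ⇒ W
Reading off the rows marked L gives the requested list; there are 7 such values of n.

0, 4, 8, 12, 16, 20, 24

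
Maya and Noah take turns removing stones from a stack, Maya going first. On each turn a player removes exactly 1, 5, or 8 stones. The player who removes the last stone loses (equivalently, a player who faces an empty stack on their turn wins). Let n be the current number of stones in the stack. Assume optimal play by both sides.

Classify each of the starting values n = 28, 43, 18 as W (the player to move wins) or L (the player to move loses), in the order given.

28: W, 43: W, 18: L

Classify positions by backward induction: terminal positions (no move available) are W. From any other position, the mover wins iff some move reaches an L.
n=0: no move; the opponent has just taken the last stone and therefore loses → W
n=1: the only move is to 0(W), a W ⇒ L
n=2: can move to 1, which is L ⇒ W
n=3: the only move is to 2(W), a W ⇒ L
n=4: can move to 3, which is L ⇒ W
n=5: moves to 4(W), 0(W); every one is W ⇒ L
n=6: can move to 5, which is L ⇒ W
n=7: moves to 6(W), 2(W); every one is W ⇒ L
n=8: can move to 7, which is L ⇒ W
n=9: can move to 1, which is L ⇒ W
n=10: can move to 5, which is L ⇒ W
n=11: can move to 3, which is L ⇒ W
n=12: can move to 7, which is L ⇒ W
n=13: can move to 5, which is L ⇒ W
n=14: moves to 13(W), 9(W), 6(W); every one is W ⇒ L
n=15: can move to 14, which is L ⇒ W
n=16: moves to 15(W), 11(W), 8(W); every one is W ⇒ L
n=17: can move to 16, which is L ⇒ W
n=18: moves to 17(W), 13(W), 10(W); every one is W ⇒ L
n=19: can move to 18, which is L ⇒ W
n=20: moves to 19(W), 15(W), 12(W); every one is W ⇒ L
n=21: can move to 20, which is L ⇒ W
n=22: can move to 14, which is L ⇒ W
n=23: can move to 18, which is L ⇒ W
n=24: can move to 16, which is L ⇒ W
n=25: can move to 20, which is L ⇒ W
n=26: can move to 18, which is L ⇒ W
n=27: moves to 26(W), 22(W), 19(W); every one is W ⇒ L
n=28: can move to 27, which is L ⇒ W
n=29: moves to 28(W), 24(W), 21(W); every one is W ⇒ L
n=30: can move to 29, which is L ⇒ W
n=31: moves to 30(W), 26(W), 23(W); every one is W ⇒ L
n=32: can move to 31, which is L ⇒ W
n=33: moves to 32(W), 28(W), 25(W); every one is W ⇒ L
n=34: can move to 33, which is L ⇒ W
n=35: can move to 27, which is L ⇒ W
n=36: can move to 31, which is L ⇒ W
n=37: can move to 29, which is L ⇒ W
n=38: can move to 33, which is L ⇒ W
n=39: can move to 31, which is L ⇒ W
n=40: moves to 39(W), 35(W), 32(W); every one is W ⇒ L
n=41: can move to 40, which is L ⇒ W
n=42: moves to 41(W), 37(W), 34(W); every one is W ⇒ L
n=43: can move to 42, which is L ⇒ W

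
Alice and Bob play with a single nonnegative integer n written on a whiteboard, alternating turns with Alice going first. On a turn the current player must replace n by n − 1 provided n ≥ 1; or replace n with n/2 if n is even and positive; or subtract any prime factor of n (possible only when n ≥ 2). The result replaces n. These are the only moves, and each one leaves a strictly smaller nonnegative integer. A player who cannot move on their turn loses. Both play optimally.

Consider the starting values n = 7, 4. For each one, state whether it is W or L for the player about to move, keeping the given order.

7: W, 4: L

Work bottom-up. With no move the player to move loses. Otherwise the position is W if at least one move leads to an L position for the opponent, and L if every move leads to a W.
n=0: no move → L
n=1: W (go to 0, an L position)
n=2: W (go to 0, an L position)
n=3: W (go to 0, an L position)
n=4: L (options 2(W), 3(W) are all W)
n=5: W (go to 0, an L position)
n=6: W (go to 4, an L position)
n=7: W (go to 0, an L position)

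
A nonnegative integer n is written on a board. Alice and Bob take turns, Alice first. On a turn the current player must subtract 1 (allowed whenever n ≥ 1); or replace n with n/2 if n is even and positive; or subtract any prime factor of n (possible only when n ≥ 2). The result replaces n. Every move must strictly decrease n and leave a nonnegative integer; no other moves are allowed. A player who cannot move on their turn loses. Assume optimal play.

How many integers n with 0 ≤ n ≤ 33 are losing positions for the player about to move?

7

Use the standard recursion: the mover loses at a terminal position; elsewhere, the mover wins exactly when some move hands the opponent an L position.
n=0: no move → L
n=1: reaches L-position 0 → W
n=2: reaches L-position 0 → W
n=3: reaches L-position 0 → W
n=4: only reaches 2(W), 3(W), all W → L
n=5: reaches L-position 0 → W
n=6: reaches L-position 4 → W
n=7: reaches L-position 0 → W
n=8: reaches L-position 4 → W
n=9: only reaches 6(W), 8(W), all W → L
n=10: reaches L-position 9 → W
n=11: reaches L-position 0 → W
n=12: reaches L-position 9 → W
n=13: reaches L-position 0 → W
n=14: only reaches 7(W), 12(W), 13(W), all W → L
n=15: reaches L-position 14 → W
n=16: reaches L-position 14 → W
n=17: reaches L-position 0 → W
n=18: reaches L-position 9 → W
n=19: reaches L-position 0 → W
n=20: only reaches 10(W), 15(W), 18(W), 19(W), all W → L
n=21: reaches L-position 14 → W
n=22: reaches L-position 20 → W
n=23: reaches L-position 0 → W
n=24: only reaches 12(W), 21(W), 22(W), 23(W), all W → L
n=25: reaches L-position 20 → W
n=26: reaches L-position 24 → W
n=27: reaches L-position 24 → W
n=28: reaches L-position 14 → W
n=29: reaches L-position 0 → W
n=30: only reaches 15(W), 25(W), 27(W), 28(W), 29(W), all W → L
n=31: reaches L-position 0 → W
n=32: reaches L-position 30 → W
n=33: reaches L-position 30 → W
L entries with 0 ≤ n ≤ 33: n = 0, 4, 9, 14, 20, 24, 30; that makes 7.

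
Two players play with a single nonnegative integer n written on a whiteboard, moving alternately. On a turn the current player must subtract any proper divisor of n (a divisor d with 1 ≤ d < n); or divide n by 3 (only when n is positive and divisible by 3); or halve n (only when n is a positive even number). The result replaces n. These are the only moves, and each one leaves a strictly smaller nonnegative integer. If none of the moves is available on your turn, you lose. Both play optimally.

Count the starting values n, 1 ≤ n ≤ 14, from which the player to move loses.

6

Use the standard recursion: the mover loses at a terminal position; elsewhere, the mover wins exactly when some move hands the opponent an L position.
n=0: no move → L
n=1: no move → L
n=2: W (go to 1, an L position)
n=3: W (go to 1, an L position)
n=4: L (options 2(W), 3(W) are all W)
n=5: W (go to 4, an L position)
n=6: W (go to 4, an L position)
n=7: L (sole option 6(W) is W)
n=8: W (go to 4, an L position)
n=9: L (options 3(W), 6(W), 8(W) are all W)
n=10: W (go to 9, an L position)
n=11: L (sole option 10(W) is W)
n=12: W (go to 4, an L position)
n=13: L (sole option 12(W) is W)
n=14: W (go to 7, an L position)
L entries with 1 ≤ n ≤ 14 (n=0 is outside the asked range and is not counted): n = 1, 4, 7, 9, 11, 13; that makes 6.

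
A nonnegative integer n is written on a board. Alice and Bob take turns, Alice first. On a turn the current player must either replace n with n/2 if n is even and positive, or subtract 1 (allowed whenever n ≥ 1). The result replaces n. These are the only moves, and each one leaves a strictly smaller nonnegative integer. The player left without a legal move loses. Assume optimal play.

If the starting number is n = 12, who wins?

Alice wins.

Compute win/loss labels from the base case upward. A position with no move is L. Any other position is W if it can reach an L in one move, else L.
n=0: no move → L
n=1: can move to 0, which is L ⇒ W
n=2: the only move is to 1(W), a W ⇒ L
n=3: can move to 2, which is L ⇒ W
n=4: can move to 2, which is L ⇒ W
n=5: the only move is to 4(W), a W ⇒ L
n=6: can move to 5, which is L ⇒ W
n=7: the only move is to 6(W), a W ⇒ L
n=8: can move to 7, which is L ⇒ W
n=9: the only move is to 8(W), a W ⇒ L
n=10: can move to 5, which is L ⇒ W
n=11: the only move is to 10(W), a W ⇒ L
n=12: can move to 11, which is L ⇒ W
The starting position 12 is W: Alice should move to 11, handing over an L position.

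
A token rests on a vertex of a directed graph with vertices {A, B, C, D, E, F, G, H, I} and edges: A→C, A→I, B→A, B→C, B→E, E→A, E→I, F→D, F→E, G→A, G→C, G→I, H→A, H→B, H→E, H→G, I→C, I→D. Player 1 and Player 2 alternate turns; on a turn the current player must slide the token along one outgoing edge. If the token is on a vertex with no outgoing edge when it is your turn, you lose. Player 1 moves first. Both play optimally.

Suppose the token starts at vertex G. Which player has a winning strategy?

Player 1 wins.

Compute win/loss labels from the base case upward. A position with no move is L. Any other position is W if it can reach an L in one move, else L.
Every edge goes from a vertex to one that appears earlier in the order D, C, I, A, G, E, B, H, F, so processing vertices in that order labels each vertex after all of its successors.
D: no outgoing edge → L
C: no outgoing edge → L
I: reaches L-position C → W
A: reaches L-position C → W
G: reaches L-position C → W
E: only reaches A(W), I(W), all W → L
B: reaches L-position E → W
H: reaches L-position E → W
F: reaches L-position E → W
From G Player 1 can move to C, reaching an L position.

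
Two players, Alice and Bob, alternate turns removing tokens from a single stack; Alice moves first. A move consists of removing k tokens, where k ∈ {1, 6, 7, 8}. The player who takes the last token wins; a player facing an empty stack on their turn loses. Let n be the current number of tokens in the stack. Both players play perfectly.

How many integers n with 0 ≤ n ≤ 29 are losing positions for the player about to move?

8

Label each position W (a win for the player to move) or L (a loss). A position with no legal move is L; any other position is W exactly when some move reaches an L, and L when every move reaches a W.
n=0: no move → L
n=1: →0(L), so W
n=2: →1(W) only, which is W, so L
n=3: →2(L), so W
n=4: →3(W) only, which is W, so L
n=5: →4(L), so W
n=6: →0(L), so W
n=7: →0(L), so W
n=8: →2(L), so W
n=9: →2(L), so W
n=10: →4(L), so W
n=11: →4(L), so W
n=12: →4(L), so W
n=13: →12(W), 7(W), 6(W), 5(W) — all W, so L
n=14: →13(L), so W
n=15: →14(W), 9(W), 8(W), 7(W) — all W, so L
n=16: →15(L), so W
n=17: →16(W), 11(W), 10(W), 9(W) — all W, so L
n=18: →17(L), so W
n=19: →13(L), so W
n=20: →13(L), so W
n=21: →15(L), so W
n=22: →15(L), so W
n=23: →17(L), so W
n=24: →17(L), so W
n=25: →17(L), so W
n=26: →25(W), 20(W), 19(W), 18(W) — all W, so L
n=27: →26(L), so W
n=28: →27(W), 22(W), 21(W), 20(W) — all W, so L
n=29: →28(L), so W
L entries with 0 ≤ n ≤ 29: n = 0, 2, 4, 13, 15, 17, 26, 28; that makes 8.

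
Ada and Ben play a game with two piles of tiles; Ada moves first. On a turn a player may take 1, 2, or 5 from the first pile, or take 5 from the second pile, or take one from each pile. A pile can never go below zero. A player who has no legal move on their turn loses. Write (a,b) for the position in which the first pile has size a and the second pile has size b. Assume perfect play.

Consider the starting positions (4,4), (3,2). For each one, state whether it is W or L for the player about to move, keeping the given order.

(4,4): W, (3,2): L

Classify positions by backward induction: terminal positions (no move available) are L. From any other position, the mover wins iff some move reaches an L.
No move ever increases a pile, so every position that can arise here has a ≤ 4 and b ≤ 4; it is enough to label the cells with 0 ≤ a ≤ 4 and 0 ≤ b ≤ 4.
Every move lowers a or b (never raises either), so fill the grid row by row in increasing a, and left to right within a row: each cell's successors are then already labelled.
      b=0  b=1  b=2  b=3  b=4
a=0:    L    L    L    L    L
a=1:    W    W    W    W    W
a=2:    W    W    W    W    W
a=3:    L    L    L    L    L
a=4:    W    W    W    W    W
Cells with no legal move (terminal, hence L): (0,0), (0,1), (0,2), (0,3), (0,4).
The remaining L cells, each justified by listing all of its moves:
(3,0): →(2,0)(W), (1,0)(W) — all W, so L
(3,1): →(2,1)(W), (1,1)(W), (2,0)(W) — all W, so L
(3,2): →(2,2)(W), (1,2)(W), (2,1)(W) — all W, so L
(3,3): →(2,3)(W), (1,3)(W), (2,2)(W) — all W, so L
(3,4): →(2,4)(W), (1,4)(W), (2,3)(W) — all W, so L
Every other cell has at least one move into one of the L cells above, so it is W.
(4,4): the move to (3,4) reaches an L cell, so W
(3,2): one of the L cells justified above, so L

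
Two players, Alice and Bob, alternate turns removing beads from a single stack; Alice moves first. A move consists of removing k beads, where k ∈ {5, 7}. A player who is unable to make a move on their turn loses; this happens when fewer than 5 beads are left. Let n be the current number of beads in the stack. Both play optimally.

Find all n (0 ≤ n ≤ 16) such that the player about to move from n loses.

0, 1, 2, 3, 4, 12, 13, 14, 15, 16

Use the standard recursion: the mover loses at a terminal position; elsewhere, the mover wins exactly when some move hands the opponent an L position.
n=0: no move → L
n=1: no move → L
n=2: no move → L
n=3: no move → L
n=4: no move → L
n=5: can move to 0, which is L ⇒ W
n=6: can move to 1, which is L ⇒ W
n=7: can move to 2, which is L ⇒ W
n=8: can move to 3, which is L ⇒ W
n=9: can move to 4, which is L ⇒ W
n=10: can move to 3, which is L ⇒ W
n=11: can move to 4, which is L ⇒ W
n=12: moves to 7(W), 5(W); every one is W ⇒ L
n=13: moves to 8(W), 6(W); every one is W ⇒ L
n=14: moves to 9(W), 7(W); every one is W ⇒ L
n=15: moves to 10(W), 8(W); every one is W ⇒ L
n=16: moves to 11(W), 9(W); every one is W ⇒ L
The losing starting values of n are exactly the entries labelled L in this table (10 of them).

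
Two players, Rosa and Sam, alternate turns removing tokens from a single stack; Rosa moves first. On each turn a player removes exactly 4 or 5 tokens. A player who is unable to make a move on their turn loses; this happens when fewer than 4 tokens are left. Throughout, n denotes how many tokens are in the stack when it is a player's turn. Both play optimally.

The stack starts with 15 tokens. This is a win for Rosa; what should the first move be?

Remove 4, leaving 11.

Label each position W (a win for the player to move) or L (a loss). A position with no legal move is L; any other position is W exactly when some move reaches an L, and L when every move reaches a W.
n=0: no move → L
n=1: no move → L
n=2: no move → L
n=3: no move → L
n=4: W (go to 0, an L position)
n=5: W (go to 1, an L position)
n=6: W (go to 2, an L position)
n=7: W (go to 3, an L position)
n=8: W (go to 3, an L position)
n=9: L (options 5(W), 4(W) are all W)
n=10: L (options 6(W), 5(W) are all W)
n=11: L (options 7(W), 6(W) are all W)
n=12: L (options 8(W), 7(W) are all W)
n=13: W (go to 9, an L position)
n=14: W (go to 10, an L position)
n=15: W (go to 11, an L position)
From 15, the L positions reachable in one move are: 11, 10. Any move reaching one of these is winning.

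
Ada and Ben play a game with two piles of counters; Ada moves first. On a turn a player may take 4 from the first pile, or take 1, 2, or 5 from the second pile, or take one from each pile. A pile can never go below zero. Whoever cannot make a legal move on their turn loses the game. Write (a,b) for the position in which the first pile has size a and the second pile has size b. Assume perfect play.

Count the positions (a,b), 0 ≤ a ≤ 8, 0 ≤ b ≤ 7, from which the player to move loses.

26

Work bottom-up. With no move the player to move loses. Otherwise the position is W if at least one move leads to an L position for the opponent, and L if every move leads to a W.
Every move lowers a or b (never raises either), so fill the grid row by row in increasing a, and left to right within a row: each cell's successors are then already labelled.
      b=0  b=1  b=2  b=3  b=4  b=5  b=6  b=7
a=0:    L    W    W    L    W    W    L    W
a=1:    L    W    W    L    W    W    L    W
a=2:    L    W    W    L    W    W    L    W
a=3:    L    W    W    L    W    W    L    W
a=4:    W    W    L    W    W    L    W    W
a=5:    W    L    W    W    L    W    W    L
a=6:    W    L    W    W    L    W    W    L
a=7:    W    L    W    W    L    W    W    L
a=8:    L    W    W    L    W    W    L    W
Cells with no legal move (terminal, hence L): (0,0), (1,0), (2,0), (3,0).
The remaining L cells, each justified by listing all of its moves:
(0,3): only reaches (0,2)(W), (0,1)(W), all W → L
(0,6): only reaches (0,5)(W), (0,4)(W), (0,1)(W), all W → L
(1,3): only reaches (1,2)(W), (1,1)(W), (0,2)(W), all W → L
(1,6): only reaches (1,5)(W), (1,4)(W), (1,1)(W), (0,5)(W), all W → L
(2,3): only reaches (2,2)(W), (2,1)(W), (1,2)(W), all W → L
(2,6): only reaches (2,5)(W), (2,4)(W), (2,1)(W), (1,5)(W), all W → L
(3,3): only reaches (3,2)(W), (3,1)(W), (2,2)(W), all W → L
(3,6): only reaches (3,5)(W), (3,4)(W), (3,1)(W), (2,5)(W), all W → L
(4,2): only reaches (0,2)(W), (4,1)(W), (4,0)(W), (3,1)(W), all W → L
(4,5): only reaches (0,5)(W), (4,4)(W), (4,3)(W), (4,0)(W), (3,4)(W), all W → L
(5,1): only reaches (1,1)(W), (5,0)(W), (4,0)(W), all W → L
(5,4): only reaches (1,4)(W), (5,3)(W), (5,2)(W), (4,3)(W), all W → L
(5,7): only reaches (1,7)(W), (5,6)(W), (5,5)(W), (5,2)(W), (4,6)(W), all W → L
(6,1): only reaches (2,1)(W), (6,0)(W), (5,0)(W), all W → L
(6,4): only reaches (2,4)(W), (6,3)(W), (6,2)(W), (5,3)(W), all W → L
(6,7): only reaches (2,7)(W), (6,6)(W), (6,5)(W), (6,2)(W), (5,6)(W), all W → L
(7,1): only reaches (3,1)(W), (7,0)(W), (6,0)(W), all W → L
(7,4): only reaches (3,4)(W), (7,3)(W), (7,2)(W), (6,3)(W), all W → L
(7,7): only reaches (3,7)(W), (7,6)(W), (7,5)(W), (7,2)(W), (6,6)(W), all W → L
(8,0): only reaches (4,0)(W), which is W → L
(8,3): only reaches (4,3)(W), (8,2)(W), (8,1)(W), (7,2)(W), all W → L
(8,6): only reaches (4,6)(W), (8,5)(W), (8,4)(W), (8,1)(W), (7,5)(W), all W → L
Every other cell has at least one move into one of the L cells above, so it is W.
L cells per row: a=0: 3, a=1: 3, a=2: 3, a=3: 3, a=4: 2, a=5: 3, a=6: 3, a=7: 3, a=8: 3; total 26.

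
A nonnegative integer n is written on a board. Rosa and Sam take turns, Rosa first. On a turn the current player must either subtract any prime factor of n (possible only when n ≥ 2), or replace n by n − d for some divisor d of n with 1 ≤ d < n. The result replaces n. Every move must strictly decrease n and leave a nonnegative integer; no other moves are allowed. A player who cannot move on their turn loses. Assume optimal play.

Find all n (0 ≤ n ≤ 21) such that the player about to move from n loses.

Classify positions by backward induction: terminal positions (no move available) are L. From any other position, the mover wins iff some move reaches an L.
n=0: no move → L
n=1: no move → L
n=2: can move to 0, which is L ⇒ W
n=3: can move to 0, which is L ⇒ W
n=4: moves to 2(W), 3(W); every one is W ⇒ L
n=5: can move to 0, which is L ⇒ W
n=6: can move to 4, which is L ⇒ W
n=7: can move to 0, which is L ⇒ W
n=8: can move to 4, which is L ⇒ W
n=9: moves to 6(W), 8(W); every one is W ⇒ L
n=10: can move to 9, which is L ⇒ W
n=11: can move to 0, which is L ⇒ W
n=12: can move to 9, which is L ⇒ W
n=13: can move to 0, which is L ⇒ W
n=14: moves to 7(W), 12(W), 13(W); every one is W ⇒ L
n=15: can move to 14, which is L ⇒ W
n=16: can move to 14, which is L ⇒ W
n=17: can move to 0, which is L ⇒ W
n=18: can move to 9, which is L ⇒ W
n=19: can move to 0, which is L ⇒ W
n=20: moves to 10(W), 15(W), 16(W), 18(W), 19(W); every one is W ⇒ L
n=21: can move to 14, which is L ⇒ W
Reading off the rows marked L gives the requested list; there are 6 such values of n.

0, 1, 4, 9, 14, 20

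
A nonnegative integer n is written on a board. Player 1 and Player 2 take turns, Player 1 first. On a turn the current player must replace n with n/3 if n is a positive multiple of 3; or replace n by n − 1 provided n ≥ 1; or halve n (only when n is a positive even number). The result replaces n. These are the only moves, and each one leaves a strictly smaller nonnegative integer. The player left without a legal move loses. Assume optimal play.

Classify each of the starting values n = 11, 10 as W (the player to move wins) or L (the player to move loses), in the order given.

11: L, 10: W

Compute win/loss labels from the base case upward. A position with no move is L. Any other position is W if it can reach an L in one move, else L.
n=0: no move → L
n=1: reaches L-position 0 → W
n=2: only reaches 1(W), which is W → L
n=3: reaches L-position 2 → W
n=4: reaches L-position 2 → W
n=5: only reaches 4(W), which is W → L
n=6: reaches L-position 2 → W
n=7: only reaches 6(W), which is W → L
n=8: reaches L-position 7 → W
n=9: only reaches 3(W), 8(W), all W → L
n=10: reaches L-position 5 → W
n=11: only reaches 10(W), which is W → L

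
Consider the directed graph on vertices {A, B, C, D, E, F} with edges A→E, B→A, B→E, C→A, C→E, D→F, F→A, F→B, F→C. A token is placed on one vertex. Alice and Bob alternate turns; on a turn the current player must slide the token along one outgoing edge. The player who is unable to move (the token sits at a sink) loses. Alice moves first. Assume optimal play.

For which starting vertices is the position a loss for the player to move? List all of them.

Label each position W (a win for the player to move) or L (a loss). A position with no legal move is L; any other position is W exactly when some move reaches an L, and L when every move reaches a W.
Every edge goes from a vertex to one that appears earlier in the order E, A, C, B, F, D, so processing vertices in that order labels each vertex after all of its successors.
E: no outgoing edge → L
A: W (go to E, an L position)
C: W (go to E, an L position)
B: W (go to E, an L position)
F: L (options B(W), C(W), A(W) are all W)
D: W (go to F, an L position)
The losing starting vertices are exactly the entries labelled L in this table (2 of them).

E, F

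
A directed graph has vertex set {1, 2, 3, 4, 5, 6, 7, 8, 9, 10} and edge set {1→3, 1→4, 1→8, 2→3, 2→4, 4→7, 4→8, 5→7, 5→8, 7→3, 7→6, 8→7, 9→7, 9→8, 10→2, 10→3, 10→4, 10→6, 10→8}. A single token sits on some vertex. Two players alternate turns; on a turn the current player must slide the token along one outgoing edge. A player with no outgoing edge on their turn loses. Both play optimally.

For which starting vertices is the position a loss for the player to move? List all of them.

Classify positions by backward induction: terminal positions (no move available) are L. From any other position, the mover wins iff some move reaches an L.
Every edge goes from a vertex to one that appears earlier in the order 6, 3, 7, 8, 4, 1, 2, 9, 10, 5, so processing vertices in that order labels each vertex after all of its successors.
6: no outgoing edge → L
3: no outgoing edge → L
7: can move to 3, which is L ⇒ W
8: the only move is to 7(W), a W ⇒ L
4: can move to 8, which is L ⇒ W
1: can move to 8, which is L ⇒ W
2: can move to 3, which is L ⇒ W
9: can move to 8, which is L ⇒ W
10: can move to 8, which is L ⇒ W
5: can move to 8, which is L ⇒ W
Reading off the rows marked L gives the requested list; there are 3 such vertices.

3, 6, 8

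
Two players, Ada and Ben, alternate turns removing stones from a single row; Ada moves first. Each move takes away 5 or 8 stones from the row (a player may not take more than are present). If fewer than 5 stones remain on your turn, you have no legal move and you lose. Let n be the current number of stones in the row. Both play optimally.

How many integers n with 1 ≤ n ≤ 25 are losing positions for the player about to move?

9

Use the standard recursion: the mover loses at a terminal position; elsewhere, the mover wins exactly when some move hands the opponent an L position.
n=0: no move → L
n=1: no move → L
n=2: no move → L
n=3: no move → L
n=4: no move → L
n=5: reaches L-position 0 → W
n=6: reaches L-position 1 → W
n=7: reaches L-position 2 → W
n=8: reaches L-position 3 → W
n=9: reaches L-position 4 → W
n=10: reaches L-position 2 → W
n=11: reaches L-position 3 → W
n=12: reaches L-position 4 → W
n=13: only reaches 8(W), 5(W), all W → L
n=14: only reaches 9(W), 6(W), all W → L
n=15: only reaches 10(W), 7(W), all W → L
n=16: only reaches 11(W), 8(W), all W → L
n=17: only reaches 12(W), 9(W), all W → L
n=18: reaches L-position 13 → W
n=19: reaches L-position 14 → W
n=20: reaches L-position 15 → W
n=21: reaches L-position 16 → W
n=22: reaches L-position 17 → W
n=23: reaches L-position 15 → W
n=24: reaches L-position 16 → W
n=25: reaches L-position 17 → W
L entries with 1 ≤ n ≤ 25 (n=0 is outside the asked range and is not counted): n = 1, 2, 3, 4, 13, 14, 15, 16, 17; that makes 9.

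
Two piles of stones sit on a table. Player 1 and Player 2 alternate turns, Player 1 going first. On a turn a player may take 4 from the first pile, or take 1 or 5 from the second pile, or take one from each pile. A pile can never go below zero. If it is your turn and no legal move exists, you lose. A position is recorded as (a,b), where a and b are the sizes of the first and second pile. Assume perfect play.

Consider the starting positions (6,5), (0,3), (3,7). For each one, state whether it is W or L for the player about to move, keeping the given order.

(6,5): L, (0,3): W, (3,7): W

Build the W/L table. Terminal = L. A non-terminal position is W if it has a move to some L; otherwise it is L.
No move ever increases a pile, so every position that can arise here has a ≤ 6 and b ≤ 7; it is enough to label the cells with 0 ≤ a ≤ 6 and 0 ≤ b ≤ 7.
Every move lowers a or b (never raises either), so fill the grid row by row in increasing a, and left to right within a row: each cell's successors are then already labelled.
      b=0  b=1  b=2  b=3  b=4  b=5  b=6  b=7
a=0:    L    W    L    W    L    W    L    W
a=1:    L    W    L    W    L    W    L    W
a=2:    L    W    L    W    L    W    L    W
a=3:    L    W    L    W    L    W    L    W
a=4:    W    W    W    W    W    W    W    W
a=5:    W    L    W    L    W    L    W    L
a=6:    W    L    W    L    W    L    W    L
Cells with no legal move (terminal, hence L): (0,0), (1,0), (2,0), (3,0).
The remaining L cells, each justified by listing all of its moves:
(0,2): →(0,1)(W) only, which is W, so L
(0,4): →(0,3)(W) only, which is W, so L
(0,6): →(0,5)(W), (0,1)(W) — all W, so L
(1,2): →(1,1)(W), (0,1)(W) — all W, so L
(1,4): →(1,3)(W), (0,3)(W) — all W, so L
(1,6): →(1,5)(W), (1,1)(W), (0,5)(W) — all W, so L
(2,2): →(2,1)(W), (1,1)(W) — all W, so L
(2,4): →(2,3)(W), (1,3)(W) — all W, so L
(2,6): →(2,5)(W), (2,1)(W), (1,5)(W) — all W, so L
(3,2): →(3,1)(W), (2,1)(W) — all W, so L
(3,4): →(3,3)(W), (2,3)(W) — all W, so L
(3,6): →(3,5)(W), (3,1)(W), (2,5)(W) — all W, so L
(5,1): →(1,1)(W), (5,0)(W), (4,0)(W) — all W, so L
(5,3): →(1,3)(W), (5,2)(W), (4,2)(W) — all W, so L
(5,5): →(1,5)(W), (5,4)(W), (5,0)(W), (4,4)(W) — all W, so L
(5,7): →(1,7)(W), (5,6)(W), (5,2)(W), (4,6)(W) — all W, so L
(6,1): →(2,1)(W), (6,0)(W), (5,0)(W) — all W, so L
(6,3): →(2,3)(W), (6,2)(W), (5,2)(W) — all W, so L
(6,5): →(2,5)(W), (6,4)(W), (6,0)(W), (5,4)(W) — all W, so L
(6,7): →(2,7)(W), (6,6)(W), (6,2)(W), (5,6)(W) — all W, so L
Every other cell has at least one move into one of the L cells above, so it is W.
(6,5): one of the L cells justified above, so L
(0,3): the move to (0,2) reaches an L cell, so W
(3,7): the move to (3,6) reaches an L cell, so W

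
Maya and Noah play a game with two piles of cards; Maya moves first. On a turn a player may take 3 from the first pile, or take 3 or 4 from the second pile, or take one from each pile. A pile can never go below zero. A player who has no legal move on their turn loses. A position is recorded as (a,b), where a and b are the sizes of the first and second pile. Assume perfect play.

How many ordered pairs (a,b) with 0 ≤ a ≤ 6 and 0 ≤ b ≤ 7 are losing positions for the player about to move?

Use the standard recursion: the mover loses at a terminal position; elsewhere, the mover wins exactly when some move hands the opponent an L position.
Every move lowers a or b (never raises either), so fill the grid row by row in increasing a, and left to right within a row: each cell's successors are then already labelled.
      b=0  b=1  b=2  b=3  b=4  b=5  b=6  b=7
a=0:    L    L    L    W    W    W    W    L
a=1:    L    W    W    W    W    L    L    L
a=2:    L    W    L    W    W    W    W    W
a=3:    W    W    W    W    L    L    L    W
a=4:    W    L    L    L    W    W    W    W
a=5:    W    L    W    W    W    W    L    L
a=6:    L    L    W    W    W    W    W    W
Cells with no legal move (terminal, hence L): (0,0), (0,1), (0,2), (1,0), (2,0).
The remaining L cells, each justified by listing all of its moves:
(0,7): only reaches (0,4)(W), (0,3)(W), all W → L
(1,5): only reaches (1,2)(W), (1,1)(W), (0,4)(W), all W → L
(1,6): only reaches (1,3)(W), (1,2)(W), (0,5)(W), all W → L
(1,7): only reaches (1,4)(W), (1,3)(W), (0,6)(W), all W → L
(2,2): only reaches (1,1)(W), which is W → L
(3,4): only reaches (0,4)(W), (3,1)(W), (3,0)(W), (2,3)(W), all W → L
(3,5): only reaches (0,5)(W), (3,2)(W), (3,1)(W), (2,4)(W), all W → L
(3,6): only reaches (0,6)(W), (3,3)(W), (3,2)(W), (2,5)(W), all W → L
(4,1): only reaches (1,1)(W), (3,0)(W), all W → L
(4,2): only reaches (1,2)(W), (3,1)(W), all W → L
(4,3): only reaches (1,3)(W), (4,0)(W), (3,2)(W), all W → L
(5,1): only reaches (2,1)(W), (4,0)(W), all W → L
(5,6): only reaches (2,6)(W), (5,3)(W), (5,2)(W), (4,5)(W), all W → L
(5,7): only reaches (2,7)(W), (5,4)(W), (5,3)(W), (4,6)(W), all W → L
(6,0): only reaches (3,0)(W), which is W → L
(6,1): only reaches (3,1)(W), (5,0)(W), all W → L
Every other cell has at least one move into one of the L cells above, so it is W.
L cells per row: a=0: 4, a=1: 4, a=2: 2, a=3: 3, a=4: 3, a=5: 3, a=6: 2; total 21.

21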